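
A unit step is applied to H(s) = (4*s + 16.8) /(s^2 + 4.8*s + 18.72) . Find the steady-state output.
FVT: lim_{t→∞} y(t) = lim_{s→0} s*Y(s) where Y(s) = H(s)/s.
= lim_{s→0} H(s) = H(0) = num(0)/den(0) = 16.8/18.72 = 0.8974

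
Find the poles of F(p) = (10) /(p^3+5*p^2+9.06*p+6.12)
Set denominator = 0: p^3 + 5*p^2 + 9.06*p + 6.12 = (p + 2)(p^2 + 3*p + 3.06) = 0 → Poles: -1.5 + 0.9j, -1.5 - 0.9j, -2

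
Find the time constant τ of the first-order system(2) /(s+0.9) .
First-order system: τ = -1/pole. Pole = -0.9. τ = -1/(-0.9) = 1.111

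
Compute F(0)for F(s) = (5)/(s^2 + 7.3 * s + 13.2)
DC gain = F(0) = num(0)/den(0) = 5/13.2 = 0.3788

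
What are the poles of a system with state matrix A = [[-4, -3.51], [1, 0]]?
Eigenvalues solve det(λI - A) = 0.
Characteristic polynomial: λ^2 + 4*λ + 3.51 = 0.
Factor: (λ + 2.7)(λ + 1.3) = 0.
Roots: -1.3, -2.7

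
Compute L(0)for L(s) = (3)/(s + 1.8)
DC gain = L(0) = num(0)/den(0) = 3/1.8 = 1.667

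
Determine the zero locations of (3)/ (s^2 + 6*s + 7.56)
Numerator is a nonzero constant (3) → Zeros: none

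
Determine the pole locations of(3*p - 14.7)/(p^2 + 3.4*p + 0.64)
Set denominator = 0: p^2 + 3.4*p + 0.64 = (p + 3.2)(p + 0.2) = 0 → Poles: -0.2, -3.2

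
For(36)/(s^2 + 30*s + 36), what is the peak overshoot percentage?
Standard form: ωn²/(s²+2ζωn·s+ωn²) → ωn = 6, ζ = 2.5.
ζ ≥ 1, so the response is non-oscillatory: peak overshoot = 0%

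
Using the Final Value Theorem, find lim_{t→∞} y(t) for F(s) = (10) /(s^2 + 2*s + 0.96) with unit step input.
FVT: lim_{t→∞} y(t) = lim_{s→0} s*Y(s) where Y(s) = F(s)/s.
= lim_{s→0} F(s) = F(0) = num(0)/den(0) = 10/0.96 = 10.42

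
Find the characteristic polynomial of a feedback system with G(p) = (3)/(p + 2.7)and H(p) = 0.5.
Characteristic poly = G_den * H_den + G_num * H_num = (p + 2.7) + (1.5) = p + 4.2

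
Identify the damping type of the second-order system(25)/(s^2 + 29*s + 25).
Standard form: ωn²/(s²+2ζωn·s+ωn²) gives ωn=5, ζ=2.9.
Overdamped (ζ = 2.9 > 1)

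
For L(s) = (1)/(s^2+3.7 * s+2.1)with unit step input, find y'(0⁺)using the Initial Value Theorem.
IVT: y'(0⁺) = lim_{s→∞} s²·Y(s) = lim_{s→∞} s·L(s).
deg(num) = 0, deg(den) = 2, relative degree = 2 ≥ 2, so s·L(s) → 0. Initial slope = 0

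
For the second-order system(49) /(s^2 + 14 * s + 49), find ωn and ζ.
Standard form: ωn²/(s²+2ζωn·s+ωn²).
const=49=ωn² → ωn=7, s coeff=14=2ζωn → ζ=1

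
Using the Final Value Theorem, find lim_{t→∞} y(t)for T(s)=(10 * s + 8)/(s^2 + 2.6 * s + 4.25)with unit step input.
FVT: lim_{t→∞} y(t) = lim_{s→0} s*Y(s) where Y(s) = T(s)/s.
= lim_{s→0} T(s) = T(0) = num(0)/den(0) = 8/4.25 = 1.882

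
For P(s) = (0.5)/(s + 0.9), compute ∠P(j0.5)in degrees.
Substitute s = j*0.5: P(j0.5) = 0.424528 - 0.235849j.
∠P(j0.5) = atan2(Im, Re) = atan2(-0.235849, 0.424528) = -29.05°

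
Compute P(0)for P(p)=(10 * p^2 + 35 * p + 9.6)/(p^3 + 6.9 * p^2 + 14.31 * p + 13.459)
DC gain = P(0) = num(0)/den(0) = 9.6/13.459 = 0.7133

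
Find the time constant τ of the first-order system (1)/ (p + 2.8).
First-order system: τ = -1/pole. Pole = -2.8. τ = -1/(-2.8) = 0.3571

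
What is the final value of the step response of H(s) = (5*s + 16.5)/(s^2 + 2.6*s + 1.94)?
FVT: lim_{t→∞} y(t) = lim_{s→0} s*Y(s) where Y(s) = H(s)/s.
= lim_{s→0} H(s) = H(0) = num(0)/den(0) = 16.5/1.94 = 8.505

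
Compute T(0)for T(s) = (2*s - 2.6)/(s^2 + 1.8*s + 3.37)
DC gain = T(0) = num(0)/den(0) = -2.6/3.37 = -0.7715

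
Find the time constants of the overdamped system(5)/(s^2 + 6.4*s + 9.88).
Overdamped: real poles at -3.8, -2.6. τ = -1/pole → τ₁ = 0.2632, τ₂ = 0.3846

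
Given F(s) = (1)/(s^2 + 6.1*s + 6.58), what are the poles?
Set denominator = 0: s^2 + 6.1*s + 6.58 = (s + 4.7)(s + 1.4) = 0 → Poles: -1.4, -4.7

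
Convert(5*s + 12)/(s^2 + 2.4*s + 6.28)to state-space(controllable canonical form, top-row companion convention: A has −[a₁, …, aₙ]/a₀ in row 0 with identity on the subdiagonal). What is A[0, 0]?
Reachable canonical form for den = s^2 + 2.4*s + 6.28: top row of A = -[a₁,a₂,...,aₙ]/a₀, ones on the subdiagonal, zeros elsewhere.
A = [[-2.4, -6.28], [1, 0]].
A[0,0] = -2.4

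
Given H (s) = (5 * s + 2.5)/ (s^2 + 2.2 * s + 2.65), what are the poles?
Set denominator = 0: s^2 + 2.2*s + 2.65 = 0 → Poles: -1.1 + 1.2j, -1.1 - 1.2j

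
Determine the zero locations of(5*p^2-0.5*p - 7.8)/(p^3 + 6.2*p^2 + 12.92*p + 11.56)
Set numerator = 0: 5*p^2 - 0.5*p - 7.8 = 5*(p - 1.3)(p + 1.2) = 0 → Zeros: -1.2, 1.3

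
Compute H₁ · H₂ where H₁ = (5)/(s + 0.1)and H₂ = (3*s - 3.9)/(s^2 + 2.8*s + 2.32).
Series: H = H₁ · H₂ = (n₁·n₂)/(d₁·d₂).
Num: n₁·n₂ = 15*s - 19.5. Den: d₁·d₂ = s^3 + 2.9*s^2 + 2.6*s + 0.232.
H(s) = (15*s - 19.5)/(s^3 + 2.9*s^2 + 2.6*s + 0.232)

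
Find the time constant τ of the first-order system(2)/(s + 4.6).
First-order system: τ = -1/pole. Pole = -4.6. τ = -1/(-4.6) = 0.2174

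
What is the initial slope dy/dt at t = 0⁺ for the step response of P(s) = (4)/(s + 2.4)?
IVT: y'(0⁺) = lim_{s→∞} s²·Y(s) = lim_{s→∞} s·P(s).
deg(num) = 0, deg(den) = 1, relative degree = 1, so s·P(s) → (leading num)/(leading den) = 4/1 = 4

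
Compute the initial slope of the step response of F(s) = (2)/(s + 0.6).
IVT: y'(0⁺) = lim_{s→∞} s²·Y(s) = lim_{s→∞} s·F(s).
deg(num) = 0, deg(den) = 1, relative degree = 1, so s·F(s) → (leading num)/(leading den) = 2/1 = 2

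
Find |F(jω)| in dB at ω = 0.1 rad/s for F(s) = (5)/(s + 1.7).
Substitute s = j*0.1: F(j0.1) = 2.93103 - 0.172414j.
|F(j0.1)| = sqrt(Re² + Im²) = 2.936.
20*log₁₀(2.936) = 9.36 dB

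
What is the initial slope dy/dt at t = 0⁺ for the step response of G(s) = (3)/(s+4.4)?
IVT: y'(0⁺) = lim_{s→∞} s²·Y(s) = lim_{s→∞} s·G(s).
deg(num) = 0, deg(den) = 1, relative degree = 1, so s·G(s) → (leading num)/(leading den) = 3/1 = 3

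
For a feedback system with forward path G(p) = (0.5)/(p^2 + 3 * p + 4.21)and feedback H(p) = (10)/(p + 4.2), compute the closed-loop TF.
Closed-loop T = G/(1+GH).
Numerator: G_num * H_den = 0.5*p + 2.1.
Denominator: G_den * H_den + G_num * H_num = (p^3 + 7.2*p^2 + 16.81*p + 17.682) + (5) = p^3 + 7.2*p^2 + 16.81*p + 22.682.
T(p) = (0.5*p + 2.1)/(p^3 + 7.2*p^2 + 16.81*p + 22.682)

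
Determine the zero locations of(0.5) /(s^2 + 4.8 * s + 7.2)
Numerator is a nonzero constant (0.5) → Zeros: none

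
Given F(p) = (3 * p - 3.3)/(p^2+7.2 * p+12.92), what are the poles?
Set denominator = 0: p^2 + 7.2*p + 12.92 = (p + 3.8)(p + 3.4) = 0 → Poles: -3.4, -3.8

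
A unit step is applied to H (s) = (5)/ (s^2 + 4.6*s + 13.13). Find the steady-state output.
FVT: lim_{t→∞} y(t) = lim_{s→0} s*Y(s) where Y(s) = H(s)/s.
= lim_{s→0} H(s) = H(0) = num(0)/den(0) = 5/13.13 = 0.3808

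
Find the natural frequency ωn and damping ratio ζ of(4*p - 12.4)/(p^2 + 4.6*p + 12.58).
Underdamped: complex pole -2.3 + 2.7j. ωn = |pole| = 3.547, ζ = -Re(pole)/ωn = 0.6485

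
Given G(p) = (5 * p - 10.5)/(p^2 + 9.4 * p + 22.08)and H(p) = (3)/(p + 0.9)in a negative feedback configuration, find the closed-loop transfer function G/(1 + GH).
Closed-loop T = G/(1+GH).
Numerator: G_num * H_den = 5*p^2 - 6*p - 9.45.
Denominator: G_den * H_den + G_num * H_num = (p^3 + 10.3*p^2 + 30.54*p + 19.872) + (15*p - 31.5) = p^3 + 10.3*p^2 + 45.54*p - 11.628.
T(p) = (5*p^2 - 6*p - 9.45)/(p^3 + 10.3*p^2 + 45.54*p - 11.628)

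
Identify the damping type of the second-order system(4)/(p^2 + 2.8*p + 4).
Standard form: ωn²/(p²+2ζωn·p+ωn²) gives ωn=2, ζ=0.7.
Underdamped (ζ = 0.7 < 1)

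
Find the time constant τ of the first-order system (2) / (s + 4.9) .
First-order system: τ = -1/pole. Pole = -4.9. τ = -1/(-4.9) = 0.2041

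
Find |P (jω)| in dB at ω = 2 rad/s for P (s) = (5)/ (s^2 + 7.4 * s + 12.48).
Substitute s = j*2: P(j2) = 0.145729 - 0.254339j.
|P(j2)| = sqrt(Re² + Im²) = 0.2931.
20*log₁₀(0.2931) = -10.66 dB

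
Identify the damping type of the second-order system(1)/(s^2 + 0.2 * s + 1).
Standard form: ωn²/(s²+2ζωn·s+ωn²) gives ωn=1, ζ=0.1.
Underdamped (ζ = 0.1 < 1)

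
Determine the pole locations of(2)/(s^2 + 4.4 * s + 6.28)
Set denominator = 0: s^2 + 4.4*s + 6.28 = 0 → Poles: -2.2 + 1.2j, -2.2 - 1.2j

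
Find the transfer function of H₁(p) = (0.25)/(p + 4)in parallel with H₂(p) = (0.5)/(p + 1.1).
Parallel: H = H₁ + H₂ = (n₁·d₂ + n₂·d₁)/(d₁·d₂).
n₁·d₂ = 0.25*p + 0.275. n₂·d₁ = 0.5*p + 2. Sum = 0.75*p + 2.275. d₁·d₂ = p^2 + 5.1*p + 4.4.
H(p) = (0.75*p + 2.275)/(p^2 + 5.1*p + 4.4)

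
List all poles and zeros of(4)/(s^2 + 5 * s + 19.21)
Set denominator = 0: s^2 + 5*s + 19.21 = 0 → Poles: -2.5 + 3.6j, -2.5 - 3.6j
Numerator is a nonzero constant (4) → Zeros: none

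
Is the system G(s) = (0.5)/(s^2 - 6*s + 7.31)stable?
Denominator: s^2 - 6*s + 7.31 = (s - 1.7)(s - 4.3). Poles: 1.7, 4.3. All Re(p)<0: No (unstable)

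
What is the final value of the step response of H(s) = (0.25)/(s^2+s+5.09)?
FVT: lim_{t→∞} y(t) = lim_{s→0} s*Y(s) where Y(s) = H(s)/s.
= lim_{s→0} H(s) = H(0) = num(0)/den(0) = 0.25/5.09 = 0.04912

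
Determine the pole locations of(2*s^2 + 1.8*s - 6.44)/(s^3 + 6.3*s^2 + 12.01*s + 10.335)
Set denominator = 0: s^3 + 6.3*s^2 + 12.01*s + 10.335 = (s + 3.9)(s^2 + 2.4*s + 2.65) = 0 → Poles: -1.2 + 1.1j, -1.2 - 1.1j, -3.9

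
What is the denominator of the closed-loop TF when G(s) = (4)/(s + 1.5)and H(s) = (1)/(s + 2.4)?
Characteristic poly = G_den * H_den + G_num * H_num = (s^2 + 3.9*s + 3.6) + (4) = s^2 + 3.9*s + 7.6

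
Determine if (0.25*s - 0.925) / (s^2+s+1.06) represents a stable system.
Denominator: s^2 + s + 1.06. Poles: -0.5 + 0.9j, -0.5 - 0.9j. All Re(p)<0: Yes (stable)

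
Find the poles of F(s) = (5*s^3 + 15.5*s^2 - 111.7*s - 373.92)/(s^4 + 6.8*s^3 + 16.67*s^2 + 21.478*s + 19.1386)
Set denominator = 0: s^4 + 6.8*s^3 + 16.67*s^2 + 21.478*s + 19.1386 = (s^2 + 5.8*s + 8.66)(s^2 + s + 2.21) = 0 → Poles: -0.5 + 1.4j, -0.5 - 1.4j, -2.9 + 0.5j, -2.9 - 0.5j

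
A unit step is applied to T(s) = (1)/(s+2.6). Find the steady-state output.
FVT: lim_{t→∞} y(t) = lim_{s→0} s*Y(s) where Y(s) = T(s)/s.
= lim_{s→0} T(s) = T(0) = num(0)/den(0) = 1/2.6 = 0.3846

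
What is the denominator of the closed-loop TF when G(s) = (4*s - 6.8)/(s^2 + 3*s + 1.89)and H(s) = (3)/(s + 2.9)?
Characteristic poly = G_den * H_den + G_num * H_num = (s^3 + 5.9*s^2 + 10.59*s + 5.481) + (12*s - 20.4) = s^3 + 5.9*s^2 + 22.59*s - 14.919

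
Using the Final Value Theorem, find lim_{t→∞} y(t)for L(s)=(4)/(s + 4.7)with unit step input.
FVT: lim_{t→∞} y(t) = lim_{s→0} s*Y(s) where Y(s) = L(s)/s.
= lim_{s→0} L(s) = L(0) = num(0)/den(0) = 4/4.7 = 0.8511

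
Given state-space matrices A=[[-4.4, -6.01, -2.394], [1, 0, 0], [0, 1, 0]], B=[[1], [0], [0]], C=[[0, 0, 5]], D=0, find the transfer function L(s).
L(s) = C(sI - A)⁻¹B + D.
Characteristic polynomial det(sI - A) = s^3 + 4.4*s^2 + 6.01*s + 2.394.
Numerator from C·adj(sI-A)·B + D·det(sI-A) = 5.
L(s) = (5)/(s^3 + 4.4*s^2 + 6.01*s + 2.394)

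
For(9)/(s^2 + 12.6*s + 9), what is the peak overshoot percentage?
Standard form: ωn²/(s²+2ζωn·s+ωn²) → ωn = 3, ζ = 2.1.
ζ ≥ 1, so the response is non-oscillatory: peak overshoot = 0%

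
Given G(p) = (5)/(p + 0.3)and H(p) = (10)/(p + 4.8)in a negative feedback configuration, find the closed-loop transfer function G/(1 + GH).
Closed-loop T = G/(1+GH).
Numerator: G_num * H_den = 5*p + 24.
Denominator: G_den * H_den + G_num * H_num = (p^2 + 5.1*p + 1.44) + (50) = p^2 + 5.1*p + 51.44.
T(p) = (5*p + 24)/(p^2 + 5.1*p + 51.44)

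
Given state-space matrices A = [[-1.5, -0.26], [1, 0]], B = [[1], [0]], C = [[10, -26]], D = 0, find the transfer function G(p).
G(p) = C(pI - A)⁻¹B + D.
Characteristic polynomial det(pI - A) = p^2 + 1.5*p + 0.26.
Numerator from C·adj(pI-A)·B + D·det(pI-A) = 10*p - 26.
G(p) = (10*p - 26)/(p^2 + 1.5*p + 0.26)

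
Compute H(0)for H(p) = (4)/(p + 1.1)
DC gain = H(0) = num(0)/den(0) = 4/1.1 = 3.636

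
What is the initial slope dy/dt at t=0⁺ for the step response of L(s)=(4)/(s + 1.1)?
IVT: y'(0⁺) = lim_{s→∞} s²·Y(s) = lim_{s→∞} s·L(s).
deg(num) = 0, deg(den) = 1, relative degree = 1, so s·L(s) → (leading num)/(leading den) = 4/1 = 4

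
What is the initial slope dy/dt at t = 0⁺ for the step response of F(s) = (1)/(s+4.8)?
IVT: y'(0⁺) = lim_{s→∞} s²·Y(s) = lim_{s→∞} s·F(s).
deg(num) = 0, deg(den) = 1, relative degree = 1, so s·F(s) → (leading num)/(leading den) = 1/1 = 1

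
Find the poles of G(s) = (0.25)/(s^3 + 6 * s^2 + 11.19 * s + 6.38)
Set denominator = 0: s^3 + 6*s^2 + 11.19*s + 6.38 = (s + 2)(s + 1.1)(s + 2.9) = 0 → Poles: -1.1, -2, -2.9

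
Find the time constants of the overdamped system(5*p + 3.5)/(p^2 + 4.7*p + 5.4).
Overdamped: real poles at -2, -2.7. τ = -1/pole → τ₁ = 0.5, τ₂ = 0.3704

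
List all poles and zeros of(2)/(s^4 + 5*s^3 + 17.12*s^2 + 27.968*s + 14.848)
Set denominator = 0: s^4 + 5*s^3 + 17.12*s^2 + 27.968*s + 14.848 = (s + 1)(s + 1.6)(s^2 + 2.4*s + 9.28) = 0 → Poles: -1, -1.2 + 2.8j, -1.2 - 2.8j, -1.6
Numerator is a nonzero constant (2) → Zeros: none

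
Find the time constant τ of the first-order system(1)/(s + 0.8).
First-order system: τ = -1/pole. Pole = -0.8. τ = -1/(-0.8) = 1.25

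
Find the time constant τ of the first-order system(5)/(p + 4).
First-order system: τ = -1/pole. Pole = -4. τ = -1/(-4) = 0.25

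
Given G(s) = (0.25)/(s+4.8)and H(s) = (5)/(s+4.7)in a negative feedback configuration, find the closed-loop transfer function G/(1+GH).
Closed-loop T = G/(1+GH).
Numerator: G_num * H_den = 0.25*s + 1.175.
Denominator: G_den * H_den + G_num * H_num = (s^2 + 9.5*s + 22.56) + (1.25) = s^2 + 9.5*s + 23.81.
T(s) = (0.25*s + 1.175)/(s^2 + 9.5*s + 23.81)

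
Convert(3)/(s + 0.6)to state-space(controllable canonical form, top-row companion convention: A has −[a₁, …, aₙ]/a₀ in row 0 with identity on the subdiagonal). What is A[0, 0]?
Reachable canonical form for den = s + 0.6: top row of A = -[a₁,a₂,...,aₙ]/a₀, ones on the subdiagonal, zeros elsewhere.
A = [[-0.6]].
A[0,0] = -0.6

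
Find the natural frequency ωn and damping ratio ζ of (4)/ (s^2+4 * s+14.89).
Underdamped: complex pole -2 + 3.3j. ωn = |pole| = 3.859, ζ = -Re(pole)/ωn = 0.5183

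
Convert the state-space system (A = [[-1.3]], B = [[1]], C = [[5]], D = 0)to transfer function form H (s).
H(s) = C(sI - A)⁻¹B + D.
Characteristic polynomial det(sI - A) = s + 1.3.
Numerator from C·adj(sI-A)·B + D·det(sI-A) = 5.
H(s) = (5)/(s + 1.3)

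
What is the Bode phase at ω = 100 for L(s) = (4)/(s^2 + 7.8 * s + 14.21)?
Substitute s = j*100: L(j100) = -0.00039814 - 3.10991e-05j.
∠L(j100) = atan2(Im, Re) = atan2(-3.10991e-05, -0.00039814) = -175.53°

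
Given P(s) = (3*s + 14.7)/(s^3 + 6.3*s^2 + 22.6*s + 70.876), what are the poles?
Set denominator = 0: s^3 + 6.3*s^2 + 22.6*s + 70.876 = (s + 4.7)(s^2 + 1.6*s + 15.08) = 0 → Poles: -0.8 + 3.8j, -0.8 - 3.8j, -4.7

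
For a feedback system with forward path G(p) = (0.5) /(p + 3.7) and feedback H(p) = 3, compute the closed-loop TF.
Closed-loop T = G/(1+GH).
Numerator: G_num * H_den = 0.5.
Denominator: G_den * H_den + G_num * H_num = (p + 3.7) + (1.5) = p + 5.2.
T(p) = (0.5)/(p + 5.2)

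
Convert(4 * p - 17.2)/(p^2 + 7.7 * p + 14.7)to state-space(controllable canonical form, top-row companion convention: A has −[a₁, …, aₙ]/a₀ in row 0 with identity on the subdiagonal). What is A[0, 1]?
Reachable canonical form for den = p^2 + 7.7*p + 14.7: top row of A = -[a₁,a₂,...,aₙ]/a₀, ones on the subdiagonal, zeros elsewhere.
A = [[-7.7, -14.7], [1, 0]].
A[0,1] = -14.7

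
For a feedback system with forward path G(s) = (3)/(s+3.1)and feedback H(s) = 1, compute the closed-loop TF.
Closed-loop T = G/(1+GH).
Numerator: G_num * H_den = 3.
Denominator: G_den * H_den + G_num * H_num = (s + 3.1) + (3) = s + 6.1.
T(s) = (3)/(s + 6.1)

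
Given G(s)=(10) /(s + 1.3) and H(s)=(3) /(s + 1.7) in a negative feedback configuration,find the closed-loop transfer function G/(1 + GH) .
Closed-loop T = G/(1+GH).
Numerator: G_num * H_den = 10*s + 17.
Denominator: G_den * H_den + G_num * H_num = (s^2 + 3*s + 2.21) + (30) = s^2 + 3*s + 32.21.
T(s) = (10*s + 17)/(s^2 + 3*s + 32.21)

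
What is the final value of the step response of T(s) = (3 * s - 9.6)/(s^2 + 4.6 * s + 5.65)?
FVT: lim_{t→∞} y(t) = lim_{s→0} s*Y(s) where Y(s) = T(s)/s.
= lim_{s→0} T(s) = T(0) = num(0)/den(0) = -9.6/5.65 = -1.699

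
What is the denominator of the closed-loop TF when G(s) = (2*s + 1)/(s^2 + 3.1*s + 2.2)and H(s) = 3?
Characteristic poly = G_den * H_den + G_num * H_num = (s^2 + 3.1*s + 2.2) + (6*s + 3) = s^2 + 9.1*s + 5.2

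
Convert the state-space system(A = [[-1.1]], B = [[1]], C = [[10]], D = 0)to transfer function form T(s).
T(s) = C(sI - A)⁻¹B + D.
Characteristic polynomial det(sI - A) = s + 1.1.
Numerator from C·adj(sI-A)·B + D·det(sI-A) = 10.
T(s) = (10)/(s + 1.1)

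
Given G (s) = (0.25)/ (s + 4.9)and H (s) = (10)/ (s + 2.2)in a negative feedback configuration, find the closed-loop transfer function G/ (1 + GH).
Closed-loop T = G/(1+GH).
Numerator: G_num * H_den = 0.25*s + 0.55.
Denominator: G_den * H_den + G_num * H_num = (s^2 + 7.1*s + 10.78) + (2.5) = s^2 + 7.1*s + 13.28.
T(s) = (0.25*s + 0.55)/(s^2 + 7.1*s + 13.28)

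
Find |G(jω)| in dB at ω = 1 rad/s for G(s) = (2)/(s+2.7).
Substitute s = j*1: G(j1) = 0.651387 - 0.241255j.
|G(j1)| = sqrt(Re² + Im²) = 0.6946.
20*log₁₀(0.6946) = -3.16 dB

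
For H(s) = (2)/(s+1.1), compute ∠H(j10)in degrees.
Substitute s = j*10: H(j10) = 0.021737 - 0.197609j.
∠H(j10) = atan2(Im, Re) = atan2(-0.197609, 0.021737) = -83.72°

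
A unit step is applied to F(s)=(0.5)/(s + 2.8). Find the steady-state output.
FVT: lim_{t→∞} y(t) = lim_{s→0} s*Y(s) where Y(s) = F(s)/s.
= lim_{s→0} F(s) = F(0) = num(0)/den(0) = 0.5/2.8 = 0.1786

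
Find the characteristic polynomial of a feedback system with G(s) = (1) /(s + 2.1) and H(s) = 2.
Characteristic poly = G_den * H_den + G_num * H_num = (s + 2.1) + (2) = s + 4.1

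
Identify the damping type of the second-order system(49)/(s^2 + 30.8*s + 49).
Standard form: ωn²/(s²+2ζωn·s+ωn²) gives ωn=7, ζ=2.2.
Overdamped (ζ = 2.2 > 1)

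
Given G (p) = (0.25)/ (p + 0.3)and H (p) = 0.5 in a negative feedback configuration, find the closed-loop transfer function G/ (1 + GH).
Closed-loop T = G/(1+GH).
Numerator: G_num * H_den = 0.25.
Denominator: G_den * H_den + G_num * H_num = (p + 0.3) + (0.125) = p + 0.425.
T(p) = (0.25)/(p + 0.425)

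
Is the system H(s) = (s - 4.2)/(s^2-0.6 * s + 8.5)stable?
Denominator: s^2 - 0.6*s + 8.5. Poles: 0.3 + 2.9j, 0.3 - 2.9j. All Re(p)<0: No (unstable)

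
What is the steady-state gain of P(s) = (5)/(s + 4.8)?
DC gain = P(0) = num(0)/den(0) = 5/4.8 = 1.042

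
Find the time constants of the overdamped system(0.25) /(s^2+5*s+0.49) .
Overdamped: real poles at -0.1, -4.9. τ = -1/pole → τ₁ = 10, τ₂ = 0.2041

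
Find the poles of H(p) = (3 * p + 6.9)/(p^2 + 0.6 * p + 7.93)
Set denominator = 0: p^2 + 0.6*p + 7.93 = 0 → Poles: -0.3 + 2.8j, -0.3 - 2.8j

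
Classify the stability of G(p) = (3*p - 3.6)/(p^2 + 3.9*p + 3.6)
Denominator: p^2 + 3.9*p + 3.6 = (p + 1.5)(p + 2.4). Poles: -1.5, -2.4. Stable (all poles in LHP)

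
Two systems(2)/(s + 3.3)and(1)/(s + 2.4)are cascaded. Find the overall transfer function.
Series: H = H₁ · H₂ = (n₁·n₂)/(d₁·d₂).
Num: n₁·n₂ = 2. Den: d₁·d₂ = s^2 + 5.7*s + 7.92.
H(s) = (2)/(s^2 + 5.7*s + 7.92)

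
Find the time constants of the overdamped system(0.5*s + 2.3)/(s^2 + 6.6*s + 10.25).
Overdamped: real poles at -2.5, -4.1. τ = -1/pole → τ₁ = 0.4, τ₂ = 0.2439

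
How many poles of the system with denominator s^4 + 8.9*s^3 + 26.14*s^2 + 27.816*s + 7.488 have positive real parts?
s^4 + 8.9*s^3 + 26.14*s^2 + 27.816*s + 7.488 = (s + 0.4)(s + 3.9)(s + 1.6)(s + 3). Poles: -0.4, -1.6, -3, -3.9. RHP poles (Re>0): 0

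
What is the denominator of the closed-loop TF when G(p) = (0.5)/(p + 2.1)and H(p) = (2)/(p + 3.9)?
Characteristic poly = G_den * H_den + G_num * H_num = (p^2 + 6*p + 8.19) + (1) = p^2 + 6*p + 9.19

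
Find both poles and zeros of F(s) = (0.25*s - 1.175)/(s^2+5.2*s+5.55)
Set denominator = 0: s^2 + 5.2*s + 5.55 = (s + 3.7)(s + 1.5) = 0 → Poles: -1.5, -3.7
Set numerator = 0: 0.25*s - 1.175 = 0 → Zeros: 4.7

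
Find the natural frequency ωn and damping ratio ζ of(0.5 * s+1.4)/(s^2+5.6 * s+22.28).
Underdamped: complex pole -2.8 + 3.8j. ωn = |pole| = 4.72, ζ = -Re(pole)/ωn = 0.5932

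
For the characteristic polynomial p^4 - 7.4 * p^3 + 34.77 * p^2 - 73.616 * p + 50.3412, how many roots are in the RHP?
p^4 - 7.4*p^3 + 34.77*p^2 - 73.616*p + 50.3412 = (p - 2.1)(p - 1.3)(p^2 - 4*p + 18.44). Poles: 1.3, 2 + 3.8j, 2 - 3.8j, 2.1. RHP poles (Re>0): 4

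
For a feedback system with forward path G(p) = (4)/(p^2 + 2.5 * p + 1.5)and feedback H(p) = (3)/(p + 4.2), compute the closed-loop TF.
Closed-loop T = G/(1+GH).
Numerator: G_num * H_den = 4*p + 16.8.
Denominator: G_den * H_den + G_num * H_num = (p^3 + 6.7*p^2 + 12*p + 6.3) + (12) = p^3 + 6.7*p^2 + 12*p + 18.3.
T(p) = (4*p + 16.8)/(p^3 + 6.7*p^2 + 12*p + 18.3)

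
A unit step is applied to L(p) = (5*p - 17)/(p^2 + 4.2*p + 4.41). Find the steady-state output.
FVT: lim_{t→∞} y(t) = lim_{p→0} p*Y(p) where Y(p) = L(p)/p.
= lim_{p→0} L(p) = L(0) = num(0)/den(0) = -17/4.41 = -3.855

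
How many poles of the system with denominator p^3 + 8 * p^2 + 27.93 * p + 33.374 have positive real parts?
p^3 + 8*p^2 + 27.93*p + 33.374 = (p + 2.2)(p^2 + 5.8*p + 15.17). Poles: -2.2, -2.9 + 2.6j, -2.9 - 2.6j. RHP poles (Re>0): 0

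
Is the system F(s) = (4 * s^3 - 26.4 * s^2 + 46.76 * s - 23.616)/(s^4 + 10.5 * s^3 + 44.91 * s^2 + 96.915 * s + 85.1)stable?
Denominator: s^4 + 10.5*s^3 + 44.91*s^2 + 96.915*s + 85.1 = (s + 2.3)(s + 4)(s^2 + 4.2*s + 9.25). Poles: -2.1 + 2.2j, -2.1 - 2.2j, -2.3, -4. All Re(p)<0: Yes (stable)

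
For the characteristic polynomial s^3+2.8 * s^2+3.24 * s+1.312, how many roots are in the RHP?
s^3 + 2.8*s^2 + 3.24*s + 1.312 = (s + 0.8)(s^2 + 2*s + 1.64). Poles: -0.8, -1 + 0.8j, -1 - 0.8j. RHP poles (Re>0): 0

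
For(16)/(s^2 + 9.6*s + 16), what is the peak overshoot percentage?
Standard form: ωn²/(s²+2ζωn·s+ωn²) → ωn = 4, ζ = 1.2.
ζ ≥ 1, so the response is non-oscillatory: peak overshoot = 0%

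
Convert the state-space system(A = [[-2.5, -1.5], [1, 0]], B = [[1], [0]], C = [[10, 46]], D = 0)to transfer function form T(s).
T(s) = C(sI - A)⁻¹B + D.
Characteristic polynomial det(sI - A) = s^2 + 2.5*s + 1.5.
Numerator from C·adj(sI-A)·B + D·det(sI-A) = 10*s + 46.
T(s) = (10*s + 46)/(s^2 + 2.5*s + 1.5)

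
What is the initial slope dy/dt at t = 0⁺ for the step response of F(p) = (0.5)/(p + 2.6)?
IVT: y'(0⁺) = lim_{p→∞} p²·Y(p) = lim_{p→∞} p·F(p).
deg(num) = 0, deg(den) = 1, relative degree = 1, so p·F(p) → (leading num)/(leading den) = 0.5/1 = 0.5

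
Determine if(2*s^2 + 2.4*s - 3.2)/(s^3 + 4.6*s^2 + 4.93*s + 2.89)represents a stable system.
Denominator: s^3 + 4.6*s^2 + 4.93*s + 2.89 = (s + 3.4)(s^2 + 1.2*s + 0.85). Poles: -0.6 + 0.7j, -0.6 - 0.7j, -3.4. All Re(p)<0: Yes (stable)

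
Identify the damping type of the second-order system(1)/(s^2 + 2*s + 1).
Standard form: ωn²/(s²+2ζωn·s+ωn²) gives ωn=1, ζ=1.
Critically damped (ζ = 1)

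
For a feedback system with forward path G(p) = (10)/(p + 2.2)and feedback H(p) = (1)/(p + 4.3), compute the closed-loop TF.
Closed-loop T = G/(1+GH).
Numerator: G_num * H_den = 10*p + 43.
Denominator: G_den * H_den + G_num * H_num = (p^2 + 6.5*p + 9.46) + (10) = p^2 + 6.5*p + 19.46.
T(p) = (10*p + 43)/(p^2 + 6.5*p + 19.46)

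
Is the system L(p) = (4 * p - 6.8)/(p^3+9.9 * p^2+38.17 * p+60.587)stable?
Denominator: p^3 + 9.9*p^2 + 38.17*p + 60.587 = (p + 4.3)(p^2 + 5.6*p + 14.09). Poles: -2.8 + 2.5j, -2.8 - 2.5j, -4.3. All Re(p)<0: Yes (stable)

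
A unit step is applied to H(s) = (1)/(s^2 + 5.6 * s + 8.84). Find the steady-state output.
FVT: lim_{t→∞} y(t) = lim_{s→0} s*Y(s) where Y(s) = H(s)/s.
= lim_{s→0} H(s) = H(0) = num(0)/den(0) = 1/8.84 = 0.1131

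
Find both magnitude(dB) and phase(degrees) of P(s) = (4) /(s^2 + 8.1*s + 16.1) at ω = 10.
Substitute s = j*10: P(j10) = -0.0246761 - 0.0238232j.
|P| = 20*log₁₀(sqrt(Re²+Im²)) = -29.29 dB.
∠P = atan2(Im, Re) = -136.01°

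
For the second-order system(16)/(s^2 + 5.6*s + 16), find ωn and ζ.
Standard form: ωn²/(s²+2ζωn·s+ωn²).
const=16=ωn² → ωn=4, s coeff=5.6=2ζωn → ζ=0.7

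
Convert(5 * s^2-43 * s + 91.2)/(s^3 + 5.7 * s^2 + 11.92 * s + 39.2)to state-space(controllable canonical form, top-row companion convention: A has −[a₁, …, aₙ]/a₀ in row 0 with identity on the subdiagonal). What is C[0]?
Reachable canonical form: C = numerator coefficients (right-aligned, zero-padded to length n).
num = 5*s^2 - 43*s + 91.2, C = [[5, -43, 91.2]].
C[0] = 5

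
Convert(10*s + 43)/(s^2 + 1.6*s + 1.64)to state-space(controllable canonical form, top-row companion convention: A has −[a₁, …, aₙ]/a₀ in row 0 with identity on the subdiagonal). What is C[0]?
Reachable canonical form: C = numerator coefficients (right-aligned, zero-padded to length n).
num = 10*s + 43, C = [[10, 43]].
C[0] = 10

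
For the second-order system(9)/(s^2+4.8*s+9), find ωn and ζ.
Standard form: ωn²/(s²+2ζωn·s+ωn²).
const=9=ωn² → ωn=3, s coeff=4.8=2ζωn → ζ=0.8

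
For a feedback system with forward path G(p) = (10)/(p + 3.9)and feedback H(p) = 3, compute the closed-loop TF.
Closed-loop T = G/(1+GH).
Numerator: G_num * H_den = 10.
Denominator: G_den * H_den + G_num * H_num = (p + 3.9) + (30) = p + 33.9.
T(p) = (10)/(p + 33.9)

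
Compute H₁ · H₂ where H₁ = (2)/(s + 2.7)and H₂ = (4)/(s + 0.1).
Series: H = H₁ · H₂ = (n₁·n₂)/(d₁·d₂).
Num: n₁·n₂ = 8. Den: d₁·d₂ = s^2 + 2.8*s + 0.27.
H(s) = (8)/(s^2 + 2.8*s + 0.27)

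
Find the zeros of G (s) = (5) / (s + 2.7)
Numerator is a nonzero constant (5) → Zeros: none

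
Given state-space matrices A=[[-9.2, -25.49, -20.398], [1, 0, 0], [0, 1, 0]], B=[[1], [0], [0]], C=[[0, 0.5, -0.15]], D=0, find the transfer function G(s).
G(s) = C(sI - A)⁻¹B + D.
Characteristic polynomial det(sI - A) = s^3 + 9.2*s^2 + 25.49*s + 20.398.
Numerator from C·adj(sI-A)·B + D·det(sI-A) = 0.5*s - 0.15.
G(s) = (0.5*s - 0.15)/(s^3 + 9.2*s^2 + 25.49*s + 20.398)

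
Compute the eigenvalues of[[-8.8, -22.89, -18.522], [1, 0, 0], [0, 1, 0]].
Eigenvalues solve det(λI - A) = 0.
Characteristic polynomial: λ^3 + 8.8*λ^2 + 22.89*λ + 18.522 = 0.
Factor: (λ + 4.9)(λ + 1.8)(λ + 2.1) = 0.
Roots: -1.8, -2.1, -4.9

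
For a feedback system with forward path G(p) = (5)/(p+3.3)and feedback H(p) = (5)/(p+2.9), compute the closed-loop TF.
Closed-loop T = G/(1+GH).
Numerator: G_num * H_den = 5*p + 14.5.
Denominator: G_den * H_den + G_num * H_num = (p^2 + 6.2*p + 9.57) + (25) = p^2 + 6.2*p + 34.57.
T(p) = (5*p + 14.5)/(p^2 + 6.2*p + 34.57)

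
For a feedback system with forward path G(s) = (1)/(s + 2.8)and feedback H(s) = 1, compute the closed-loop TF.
Closed-loop T = G/(1+GH).
Numerator: G_num * H_den = 1.
Denominator: G_den * H_den + G_num * H_num = (s + 2.8) + (1) = s + 3.8.
T(s) = (1)/(s + 3.8)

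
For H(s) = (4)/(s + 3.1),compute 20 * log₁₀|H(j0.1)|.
Substitute s = j*0.1: H(j0.1) = 1.28898 - 0.04158j.
|H(j0.1)| = sqrt(Re² + Im²) = 1.29.
20*log₁₀(1.29) = 2.21 dB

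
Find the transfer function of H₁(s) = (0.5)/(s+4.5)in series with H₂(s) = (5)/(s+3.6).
Series: H = H₁ · H₂ = (n₁·n₂)/(d₁·d₂).
Num: n₁·n₂ = 2.5. Den: d₁·d₂ = s^2 + 8.1*s + 16.2.
H(s) = (2.5)/(s^2 + 8.1*s + 16.2)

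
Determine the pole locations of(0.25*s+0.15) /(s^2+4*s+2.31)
Set denominator = 0: s^2 + 4*s + 2.31 = (s + 0.7)(s + 3.3) = 0 → Poles: -0.7, -3.3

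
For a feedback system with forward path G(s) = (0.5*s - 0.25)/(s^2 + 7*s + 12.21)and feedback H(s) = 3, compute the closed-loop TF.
Closed-loop T = G/(1+GH).
Numerator: G_num * H_den = 0.5*s - 0.25.
Denominator: G_den * H_den + G_num * H_num = (s^2 + 7*s + 12.21) + (1.5*s - 0.75) = s^2 + 8.5*s + 11.46.
T(s) = (0.5*s - 0.25)/(s^2 + 8.5*s + 11.46)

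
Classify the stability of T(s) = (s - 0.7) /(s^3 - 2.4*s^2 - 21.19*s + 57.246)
Denominator: s^3 - 2.4*s^2 - 21.19*s + 57.246 = (s - 4.2)(s + 4.7)(s - 2.9). Poles: -4.7, 2.9, 4.2. Unstable (2 pole(s) in RHP)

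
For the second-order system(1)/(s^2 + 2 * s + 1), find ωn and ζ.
Standard form: ωn²/(s²+2ζωn·s+ωn²).
const=1=ωn² → ωn=1, s coeff=2=2ζωn → ζ=1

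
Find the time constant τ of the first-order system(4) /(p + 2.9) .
First-order system: τ = -1/pole. Pole = -2.9. τ = -1/(-2.9) = 0.3448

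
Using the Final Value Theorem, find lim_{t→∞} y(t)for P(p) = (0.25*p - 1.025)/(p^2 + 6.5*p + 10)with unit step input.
FVT: lim_{t→∞} y(t) = lim_{p→0} p*Y(p) where Y(p) = P(p)/p.
= lim_{p→0} P(p) = P(0) = num(0)/den(0) = -1.025/10 = -0.1025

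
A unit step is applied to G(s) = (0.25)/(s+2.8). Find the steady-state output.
FVT: lim_{t→∞} y(t) = lim_{s→0} s*Y(s) where Y(s) = G(s)/s.
= lim_{s→0} G(s) = G(0) = num(0)/den(0) = 0.25/2.8 = 0.08929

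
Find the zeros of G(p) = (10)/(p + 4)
Numerator is a nonzero constant (10) → Zeros: none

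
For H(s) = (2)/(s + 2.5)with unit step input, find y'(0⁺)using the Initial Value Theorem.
IVT: y'(0⁺) = lim_{s→∞} s²·Y(s) = lim_{s→∞} s·H(s).
deg(num) = 0, deg(den) = 1, relative degree = 1, so s·H(s) → (leading num)/(leading den) = 2/1 = 2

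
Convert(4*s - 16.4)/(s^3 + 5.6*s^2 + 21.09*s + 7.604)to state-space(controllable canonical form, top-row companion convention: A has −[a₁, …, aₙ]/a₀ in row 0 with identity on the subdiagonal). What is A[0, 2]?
Reachable canonical form for den = s^3 + 5.6*s^2 + 21.09*s + 7.604: top row of A = -[a₁,a₂,...,aₙ]/a₀, ones on the subdiagonal, zeros elsewhere.
A = [[-5.6, -21.09, -7.604], [1, 0, 0], [0, 1, 0]].
A[0,2] = -7.604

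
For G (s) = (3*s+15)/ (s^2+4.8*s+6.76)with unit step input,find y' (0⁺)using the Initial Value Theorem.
IVT: y'(0⁺) = lim_{s→∞} s²·Y(s) = lim_{s→∞} s·G(s).
deg(num) = 1, deg(den) = 2, relative degree = 1, so s·G(s) → (leading num)/(leading den) = 3/1 = 3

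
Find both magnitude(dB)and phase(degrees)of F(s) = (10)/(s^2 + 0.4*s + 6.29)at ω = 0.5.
Substitute s = j*0.5: F(j0.5) = 1.65382 - 0.0547621j.
|F| = 20*log₁₀(sqrt(Re²+Im²)) = 4.37 dB.
∠F = atan2(Im, Re) = -1.90°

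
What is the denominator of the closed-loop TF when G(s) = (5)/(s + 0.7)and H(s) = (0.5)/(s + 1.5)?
Characteristic poly = G_den * H_den + G_num * H_num = (s^2 + 2.2*s + 1.05) + (2.5) = s^2 + 2.2*s + 3.55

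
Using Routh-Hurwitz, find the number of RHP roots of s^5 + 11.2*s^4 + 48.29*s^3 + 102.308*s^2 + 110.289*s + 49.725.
Routh array:
s^5: [1, 48.29, 110.289]; s^4: [11.2, 102.308, 49.725]; s^3: [39.1554, 105.849]; s^2: [72.0309, 49.725]; s^1: [78.8192]; s^0: [49.725]
First column: [1, 11.2, 39.1554, 72.0309, 78.8192, 49.725]. Sign changes = RHP roots = 0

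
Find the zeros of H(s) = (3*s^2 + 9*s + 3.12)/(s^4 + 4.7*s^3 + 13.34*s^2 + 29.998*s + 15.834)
Set numerator = 0: 3*s^2 + 9*s + 3.12 = 3*(s + 2.6)(s + 0.4) = 0 → Zeros: -0.4, -2.6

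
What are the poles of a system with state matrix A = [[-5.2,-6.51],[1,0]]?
Eigenvalues solve det(λI - A) = 0.
Characteristic polynomial: λ^2 + 5.2*λ + 6.51 = 0.
Factor: (λ + 3.1)(λ + 2.1) = 0.
Roots: -2.1, -3.1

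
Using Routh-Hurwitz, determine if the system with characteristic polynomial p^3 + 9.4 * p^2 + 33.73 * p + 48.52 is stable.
Routh array:
p^3: [1, 33.73]; p^2: [9.4, 48.52]; p^1: [28.5683]; p^0: [48.52]
First column: [1, 9.4, 28.5683, 48.52]. Sign changes = 0.
Yes, stable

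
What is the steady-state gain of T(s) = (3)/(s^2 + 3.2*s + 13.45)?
DC gain = T(0) = num(0)/den(0) = 3/13.45 = 0.223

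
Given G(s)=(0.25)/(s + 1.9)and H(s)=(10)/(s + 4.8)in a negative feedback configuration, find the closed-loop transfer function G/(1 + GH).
Closed-loop T = G/(1+GH).
Numerator: G_num * H_den = 0.25*s + 1.2.
Denominator: G_den * H_den + G_num * H_num = (s^2 + 6.7*s + 9.12) + (2.5) = s^2 + 6.7*s + 11.62.
T(s) = (0.25*s + 1.2)/(s^2 + 6.7*s + 11.62)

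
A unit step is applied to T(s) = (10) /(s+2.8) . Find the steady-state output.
FVT: lim_{t→∞} y(t) = lim_{s→0} s*Y(s) where Y(s) = T(s)/s.
= lim_{s→0} T(s) = T(0) = num(0)/den(0) = 10/2.8 = 3.571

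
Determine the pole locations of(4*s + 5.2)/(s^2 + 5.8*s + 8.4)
Set denominator = 0: s^2 + 5.8*s + 8.4 = (s + 3)(s + 2.8) = 0 → Poles: -2.8, -3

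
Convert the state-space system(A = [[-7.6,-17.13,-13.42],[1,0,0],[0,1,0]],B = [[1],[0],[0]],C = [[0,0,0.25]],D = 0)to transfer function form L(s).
L(s) = C(sI - A)⁻¹B + D.
Characteristic polynomial det(sI - A) = s^3 + 7.6*s^2 + 17.13*s + 13.42.
Numerator from C·adj(sI-A)·B + D·det(sI-A) = 0.25.
L(s) = (0.25)/(s^3 + 7.6*s^2 + 17.13*s + 13.42)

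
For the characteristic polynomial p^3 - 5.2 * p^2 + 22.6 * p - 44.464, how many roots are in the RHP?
p^3 - 5.2*p^2 + 22.6*p - 44.464 = (p - 2.8)(p^2 - 2.4*p + 15.88). Poles: 1.2 + 3.8j, 1.2 - 3.8j, 2.8. RHP poles (Re>0): 3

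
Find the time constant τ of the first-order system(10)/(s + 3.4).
First-order system: τ = -1/pole. Pole = -3.4. τ = -1/(-3.4) = 0.2941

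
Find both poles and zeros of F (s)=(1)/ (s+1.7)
Set denominator = 0: s + 1.7 = 0 → Poles: -1.7
Numerator is a nonzero constant (1) → Zeros: none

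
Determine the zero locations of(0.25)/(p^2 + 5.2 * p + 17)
Numerator is a nonzero constant (0.25) → Zeros: none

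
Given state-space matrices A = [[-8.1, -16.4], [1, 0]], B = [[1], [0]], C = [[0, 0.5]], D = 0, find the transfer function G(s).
G(s) = C(sI - A)⁻¹B + D.
Characteristic polynomial det(sI - A) = s^2 + 8.1*s + 16.4.
Numerator from C·adj(sI-A)·B + D·det(sI-A) = 0.5.
G(s) = (0.5)/(s^2 + 8.1*s + 16.4)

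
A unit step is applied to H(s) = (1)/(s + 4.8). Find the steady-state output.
FVT: lim_{t→∞} y(t) = lim_{s→0} s*Y(s) where Y(s) = H(s)/s.
= lim_{s→0} H(s) = H(0) = num(0)/den(0) = 1/4.8 = 0.2083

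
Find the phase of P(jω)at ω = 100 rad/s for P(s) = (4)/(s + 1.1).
Substitute s = j*100: P(j100) = 0.000439947 - 0.0399952j.
∠P(j100) = atan2(Im, Re) = atan2(-0.0399952, 0.000439947) = -89.37°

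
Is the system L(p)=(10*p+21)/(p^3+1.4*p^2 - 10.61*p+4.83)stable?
Denominator: p^3 + 1.4*p^2 - 10.61*p + 4.83 = (p - 2.3)(p - 0.5)(p + 4.2). Poles: -4.2, 0.5, 2.3. All Re(p)<0: No (unstable)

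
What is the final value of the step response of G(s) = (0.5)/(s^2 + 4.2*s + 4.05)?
FVT: lim_{t→∞} y(t) = lim_{s→0} s*Y(s) where Y(s) = G(s)/s.
= lim_{s→0} G(s) = G(0) = num(0)/den(0) = 0.5/4.05 = 0.1235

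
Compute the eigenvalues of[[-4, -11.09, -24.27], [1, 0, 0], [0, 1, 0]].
Eigenvalues solve det(λI - A) = 0.
Characteristic polynomial: λ^3 + 4*λ^2 + 11.09*λ + 24.27 = 0.
Factor: (λ + 3)(λ^2 + λ + 8.09) = 0.
Roots: -0.5 + 2.8j, -0.5 - 2.8j, -3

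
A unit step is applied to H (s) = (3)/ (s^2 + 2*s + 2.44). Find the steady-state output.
FVT: lim_{t→∞} y(t) = lim_{s→0} s*Y(s) where Y(s) = H(s)/s.
= lim_{s→0} H(s) = H(0) = num(0)/den(0) = 3/2.44 = 1.23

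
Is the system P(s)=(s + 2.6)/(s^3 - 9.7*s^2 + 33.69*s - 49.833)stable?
Denominator: s^3 - 9.7*s^2 + 33.69*s - 49.833 = (s - 4.9)(s^2 - 4.8*s + 10.17). Poles: 2.4 + 2.1j, 2.4 - 2.1j, 4.9. All Re(p)<0: No (unstable)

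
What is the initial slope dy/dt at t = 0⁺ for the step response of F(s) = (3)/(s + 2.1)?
IVT: y'(0⁺) = lim_{s→∞} s²·Y(s) = lim_{s→∞} s·F(s).
deg(num) = 0, deg(den) = 1, relative degree = 1, so s·F(s) → (leading num)/(leading den) = 3/1 = 3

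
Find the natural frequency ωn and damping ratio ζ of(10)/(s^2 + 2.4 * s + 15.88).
Underdamped: complex pole -1.2 + 3.8j. ωn = |pole| = 3.985, ζ = -Re(pole)/ωn = 0.3011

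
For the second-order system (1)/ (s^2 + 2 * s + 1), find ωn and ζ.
Standard form: ωn²/(s²+2ζωn·s+ωn²).
const=1=ωn² → ωn=1, s coeff=2=2ζωn → ζ=1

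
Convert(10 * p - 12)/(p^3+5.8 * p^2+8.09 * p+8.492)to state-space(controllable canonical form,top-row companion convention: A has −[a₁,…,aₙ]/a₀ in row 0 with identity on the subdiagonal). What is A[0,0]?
Reachable canonical form for den = p^3 + 5.8*p^2 + 8.09*p + 8.492: top row of A = -[a₁,a₂,...,aₙ]/a₀, ones on the subdiagonal, zeros elsewhere.
A = [[-5.8, -8.09, -8.492], [1, 0, 0], [0, 1, 0]].
A[0,0] = -5.8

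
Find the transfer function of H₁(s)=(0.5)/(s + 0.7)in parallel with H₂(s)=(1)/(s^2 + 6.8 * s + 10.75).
Parallel: H = H₁ + H₂ = (n₁·d₂ + n₂·d₁)/(d₁·d₂).
n₁·d₂ = 0.5*s^2 + 3.4*s + 5.375. n₂·d₁ = s + 0.7. Sum = 0.5*s^2 + 4.4*s + 6.075. d₁·d₂ = s^3 + 7.5*s^2 + 15.51*s + 7.525.
H(s) = (0.5*s^2 + 4.4*s + 6.075)/(s^3 + 7.5*s^2 + 15.51*s + 7.525)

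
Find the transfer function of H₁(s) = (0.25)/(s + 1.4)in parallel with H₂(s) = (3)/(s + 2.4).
Parallel: H = H₁ + H₂ = (n₁·d₂ + n₂·d₁)/(d₁·d₂).
n₁·d₂ = 0.25*s + 0.6. n₂·d₁ = 3*s + 4.2. Sum = 3.25*s + 4.8. d₁·d₂ = s^2 + 3.8*s + 3.36.
H(s) = (3.25*s + 4.8)/(s^2 + 3.8*s + 3.36)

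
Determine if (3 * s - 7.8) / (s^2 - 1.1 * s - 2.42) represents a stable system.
Denominator: s^2 - 1.1*s - 2.42 = (s - 2.2)(s + 1.1). Poles: -1.1, 2.2. All Re(p)<0: No (unstable)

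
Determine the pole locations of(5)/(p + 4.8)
Set denominator = 0: p + 4.8 = 0 → Poles: -4.8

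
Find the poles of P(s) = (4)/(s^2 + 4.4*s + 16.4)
Set denominator = 0: s^2 + 4.4*s + 16.4 = 0 → Poles: -2.2 + 3.4j, -2.2 - 3.4j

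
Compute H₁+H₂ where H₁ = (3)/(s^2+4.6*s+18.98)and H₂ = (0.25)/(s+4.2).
Parallel: H = H₁ + H₂ = (n₁·d₂ + n₂·d₁)/(d₁·d₂).
n₁·d₂ = 3*s + 12.6. n₂·d₁ = 0.25*s^2 + 1.15*s + 4.745. Sum = 0.25*s^2 + 4.15*s + 17.345. d₁·d₂ = s^3 + 8.8*s^2 + 38.3*s + 79.716.
H(s) = (0.25*s^2 + 4.15*s + 17.345)/(s^3 + 8.8*s^2 + 38.3*s + 79.716)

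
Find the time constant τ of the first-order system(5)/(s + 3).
First-order system: τ = -1/pole. Pole = -3. τ = -1/(-3) = 0.3333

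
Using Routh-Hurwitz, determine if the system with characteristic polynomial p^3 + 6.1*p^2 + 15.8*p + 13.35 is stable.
Routh array:
p^3: [1, 15.8]; p^2: [6.1, 13.35]; p^1: [13.6115]; p^0: [13.35]
First column: [1, 6.1, 13.6115, 13.35]. Sign changes = 0.
Yes, stable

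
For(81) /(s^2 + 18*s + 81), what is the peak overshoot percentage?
Standard form: ωn²/(s²+2ζωn·s+ωn²) → ωn = 9, ζ = 1.
ζ ≥ 1, so the response is non-oscillatory: peak overshoot = 0%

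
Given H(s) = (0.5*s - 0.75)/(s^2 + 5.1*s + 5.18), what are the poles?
Set denominator = 0: s^2 + 5.1*s + 5.18 = (s + 3.7)(s + 1.4) = 0 → Poles: -1.4, -3.7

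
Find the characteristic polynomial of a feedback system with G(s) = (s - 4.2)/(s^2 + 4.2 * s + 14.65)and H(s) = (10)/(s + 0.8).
Characteristic poly = G_den * H_den + G_num * H_num = (s^3 + 5*s^2 + 18.01*s + 11.72) + (10*s - 42) = s^3 + 5*s^2 + 28.01*s - 30.28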